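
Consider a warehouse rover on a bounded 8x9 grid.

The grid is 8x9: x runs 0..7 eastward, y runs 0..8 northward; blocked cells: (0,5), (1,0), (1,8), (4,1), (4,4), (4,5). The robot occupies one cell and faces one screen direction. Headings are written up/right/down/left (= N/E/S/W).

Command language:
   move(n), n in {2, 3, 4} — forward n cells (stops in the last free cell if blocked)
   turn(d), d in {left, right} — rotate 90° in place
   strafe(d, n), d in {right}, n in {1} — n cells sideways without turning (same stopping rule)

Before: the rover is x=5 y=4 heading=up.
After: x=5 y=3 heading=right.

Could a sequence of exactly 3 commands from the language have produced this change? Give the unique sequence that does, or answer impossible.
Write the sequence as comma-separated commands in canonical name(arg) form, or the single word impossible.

impossible

checked all 3-command options: none fits.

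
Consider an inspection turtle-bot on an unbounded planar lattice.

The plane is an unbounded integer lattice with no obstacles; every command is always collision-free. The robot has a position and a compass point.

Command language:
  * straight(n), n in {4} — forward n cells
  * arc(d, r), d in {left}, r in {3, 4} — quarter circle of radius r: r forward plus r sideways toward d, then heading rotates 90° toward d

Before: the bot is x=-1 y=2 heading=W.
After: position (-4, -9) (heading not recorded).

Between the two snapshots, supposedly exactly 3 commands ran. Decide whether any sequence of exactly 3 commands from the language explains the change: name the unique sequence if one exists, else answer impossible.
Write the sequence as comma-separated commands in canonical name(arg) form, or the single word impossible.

arc(left, 3), straight(4), straight(4)

key: running straight(4) before arc(left, 3) would end elsewhere — order is forced
initial: x=-1 y=2 heading=W
step 1 (arc(left, 3)): x=-4 y=-1 heading=S
step 2 (straight(4)): x=-4 y=-5 heading=S
step 3 (straight(4)): x=-4 y=-9 heading=S
no rival 3-sequence matches.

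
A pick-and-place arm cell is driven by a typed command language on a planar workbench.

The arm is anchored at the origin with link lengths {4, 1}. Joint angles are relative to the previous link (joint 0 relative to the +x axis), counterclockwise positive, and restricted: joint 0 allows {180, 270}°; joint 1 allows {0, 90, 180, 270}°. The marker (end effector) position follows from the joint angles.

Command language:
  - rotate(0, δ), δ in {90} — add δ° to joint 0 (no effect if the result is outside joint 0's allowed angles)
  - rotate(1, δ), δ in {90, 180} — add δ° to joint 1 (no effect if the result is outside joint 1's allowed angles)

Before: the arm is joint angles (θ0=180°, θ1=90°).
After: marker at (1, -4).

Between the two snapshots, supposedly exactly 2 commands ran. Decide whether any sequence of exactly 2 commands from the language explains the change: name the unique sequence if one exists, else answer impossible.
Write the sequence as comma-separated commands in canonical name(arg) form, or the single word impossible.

rotate(0, 90), rotate(0, 90)

t0: joint angles (θ0=180°, θ1=90°)
1. rotate(0, 90) → joint angles (θ0=270°, θ1=90°)
2. rotate(0, 90) → joint angles (θ0=270°, θ1=90°)
all 9 alternatives checked — unique.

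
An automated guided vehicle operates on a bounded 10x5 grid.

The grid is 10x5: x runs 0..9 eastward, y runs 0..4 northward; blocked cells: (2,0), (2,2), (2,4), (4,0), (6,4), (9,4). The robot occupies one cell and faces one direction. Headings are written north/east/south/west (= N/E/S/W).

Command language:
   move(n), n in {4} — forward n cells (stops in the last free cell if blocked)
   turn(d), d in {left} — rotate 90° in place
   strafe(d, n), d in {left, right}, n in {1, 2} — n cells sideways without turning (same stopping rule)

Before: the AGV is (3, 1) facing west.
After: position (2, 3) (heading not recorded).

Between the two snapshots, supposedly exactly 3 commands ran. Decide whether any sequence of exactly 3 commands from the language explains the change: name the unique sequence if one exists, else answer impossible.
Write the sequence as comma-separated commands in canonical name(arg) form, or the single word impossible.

key: running strafe(right, 1) before strafe(right, 2) would end elsewhere — order is forced
start: (3, 1) facing west
step 1 (strafe(right, 2)): (3, 3) facing west
step 2 (turn(left)): (3, 3) facing south
step 3 (strafe(right, 1)): (2, 3) facing south
all 216 alternatives checked — unique.

strafe(right, 2), turn(left), strafe(right, 1)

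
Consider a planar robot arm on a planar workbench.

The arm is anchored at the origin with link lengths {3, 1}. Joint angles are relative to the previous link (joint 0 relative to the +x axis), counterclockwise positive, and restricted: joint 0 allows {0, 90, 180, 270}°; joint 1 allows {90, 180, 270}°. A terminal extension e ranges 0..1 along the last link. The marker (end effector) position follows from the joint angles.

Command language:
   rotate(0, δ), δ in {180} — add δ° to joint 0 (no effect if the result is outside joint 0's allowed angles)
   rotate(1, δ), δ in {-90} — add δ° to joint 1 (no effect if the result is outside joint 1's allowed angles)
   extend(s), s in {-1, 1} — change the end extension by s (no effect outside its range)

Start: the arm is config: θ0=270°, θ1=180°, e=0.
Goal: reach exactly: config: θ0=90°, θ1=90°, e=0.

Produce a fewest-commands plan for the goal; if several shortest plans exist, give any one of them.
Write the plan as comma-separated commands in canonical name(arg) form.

rotate(1, -90), rotate(0, 180)

t0: config: θ0=270°, θ1=180°, e=0
t=1 rotate(1, -90) ⇒ config: θ0=270°, θ1=90°, e=0
t=2 rotate(0, 180) ⇒ config: θ0=90°, θ1=90°, e=0
minimal: 2 command(s), checked below 2.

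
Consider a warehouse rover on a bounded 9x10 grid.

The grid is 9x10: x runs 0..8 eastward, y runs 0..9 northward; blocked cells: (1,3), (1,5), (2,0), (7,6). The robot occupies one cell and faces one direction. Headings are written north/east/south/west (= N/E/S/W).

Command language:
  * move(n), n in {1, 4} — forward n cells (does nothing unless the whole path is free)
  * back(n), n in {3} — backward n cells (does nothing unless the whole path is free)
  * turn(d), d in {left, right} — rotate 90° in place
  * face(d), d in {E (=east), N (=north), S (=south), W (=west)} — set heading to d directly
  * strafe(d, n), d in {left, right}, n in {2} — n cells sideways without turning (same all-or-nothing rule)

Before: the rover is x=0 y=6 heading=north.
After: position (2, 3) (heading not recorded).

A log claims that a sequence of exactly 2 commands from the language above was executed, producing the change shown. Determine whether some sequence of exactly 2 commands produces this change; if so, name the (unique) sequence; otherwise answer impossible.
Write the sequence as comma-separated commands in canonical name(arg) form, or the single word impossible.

strafe(right, 2), back(3)

key: order matters: swapping strafe(right, 2) and back(3) lands elsewhere
from: x=0 y=6 heading=north
[1] after strafe(right, 2): x=2 y=6 heading=north
[2] after back(3): x=2 y=3 heading=north
no rival 2-sequence matches.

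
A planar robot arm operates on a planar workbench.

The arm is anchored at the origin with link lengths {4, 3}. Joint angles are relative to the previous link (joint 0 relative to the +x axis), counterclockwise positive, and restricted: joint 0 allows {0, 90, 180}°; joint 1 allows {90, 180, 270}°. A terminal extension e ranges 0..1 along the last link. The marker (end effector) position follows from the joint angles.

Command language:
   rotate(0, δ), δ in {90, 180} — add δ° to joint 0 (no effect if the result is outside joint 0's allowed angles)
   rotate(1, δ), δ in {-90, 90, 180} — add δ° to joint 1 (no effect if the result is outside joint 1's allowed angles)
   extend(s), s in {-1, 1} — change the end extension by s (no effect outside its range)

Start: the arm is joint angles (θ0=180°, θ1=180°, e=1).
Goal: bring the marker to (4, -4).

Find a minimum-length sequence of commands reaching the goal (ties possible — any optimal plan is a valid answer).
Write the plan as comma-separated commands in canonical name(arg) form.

initial: joint angles (θ0=180°, θ1=180°, e=1)
step 1 (rotate(1, 90)): joint angles (θ0=180°, θ1=270°, e=1)
step 2 (rotate(0, 180)): joint angles (θ0=0°, θ1=270°, e=1)
no 1-step plan works, so 2 is optimal.

rotate(1, 90), rotate(0, 180)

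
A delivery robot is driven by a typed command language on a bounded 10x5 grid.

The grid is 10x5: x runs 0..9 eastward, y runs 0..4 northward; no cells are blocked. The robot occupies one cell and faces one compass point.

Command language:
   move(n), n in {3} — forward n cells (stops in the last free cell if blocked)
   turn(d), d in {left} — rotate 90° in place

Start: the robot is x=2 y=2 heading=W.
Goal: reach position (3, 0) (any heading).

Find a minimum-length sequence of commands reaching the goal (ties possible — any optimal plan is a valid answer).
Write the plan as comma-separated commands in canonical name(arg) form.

from: x=2 y=2 heading=W
1. move(3) → x=0 y=2 heading=W
2. turn(left) → x=0 y=2 heading=S
3. move(3) → x=0 y=0 heading=S
4. turn(left) → x=0 y=0 heading=E
5. move(3) → x=3 y=0 heading=E
minimal: 5 command(s), checked below 5.

move(3), turn(left), move(3), turn(left), move(3)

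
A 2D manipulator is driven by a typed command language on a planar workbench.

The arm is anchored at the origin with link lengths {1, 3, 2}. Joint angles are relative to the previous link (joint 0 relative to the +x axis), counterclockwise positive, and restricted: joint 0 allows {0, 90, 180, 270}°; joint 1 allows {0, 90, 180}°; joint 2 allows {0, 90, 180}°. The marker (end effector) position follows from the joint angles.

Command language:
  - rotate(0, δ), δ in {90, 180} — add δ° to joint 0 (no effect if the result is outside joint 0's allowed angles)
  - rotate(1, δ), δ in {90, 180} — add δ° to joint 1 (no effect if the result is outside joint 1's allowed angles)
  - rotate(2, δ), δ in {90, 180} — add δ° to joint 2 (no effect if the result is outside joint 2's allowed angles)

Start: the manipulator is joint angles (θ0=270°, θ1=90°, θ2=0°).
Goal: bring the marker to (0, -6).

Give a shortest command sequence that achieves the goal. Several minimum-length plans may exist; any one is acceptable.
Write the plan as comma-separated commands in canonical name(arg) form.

t0: joint angles (θ0=270°, θ1=90°, θ2=0°)
1. rotate(1, 90) → joint angles (θ0=270°, θ1=180°, θ2=0°)
2. rotate(1, 180) → joint angles (θ0=270°, θ1=0°, θ2=0°)
nothing shorter than 2 reaches the goal.

rotate(1, 90), rotate(1, 180)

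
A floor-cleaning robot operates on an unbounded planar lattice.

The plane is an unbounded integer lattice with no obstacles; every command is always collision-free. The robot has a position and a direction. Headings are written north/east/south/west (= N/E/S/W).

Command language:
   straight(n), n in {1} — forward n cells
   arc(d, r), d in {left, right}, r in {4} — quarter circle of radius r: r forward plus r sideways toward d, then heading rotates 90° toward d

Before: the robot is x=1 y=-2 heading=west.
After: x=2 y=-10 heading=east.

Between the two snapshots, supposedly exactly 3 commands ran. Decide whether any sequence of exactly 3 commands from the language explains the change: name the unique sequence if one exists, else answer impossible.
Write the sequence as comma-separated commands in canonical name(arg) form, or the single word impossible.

key: position moved to (2,-10) AND the heading swung to E — translation plus rotation needed
from: x=1 y=-2 heading=west
t=1 arc(left, 4) ⇒ x=-3 y=-6 heading=south
t=2 arc(left, 4) ⇒ x=1 y=-10 heading=east
t=3 straight(1) ⇒ x=2 y=-10 heading=east
no rival 3-sequence matches.

arc(left, 4), arc(left, 4), straight(1)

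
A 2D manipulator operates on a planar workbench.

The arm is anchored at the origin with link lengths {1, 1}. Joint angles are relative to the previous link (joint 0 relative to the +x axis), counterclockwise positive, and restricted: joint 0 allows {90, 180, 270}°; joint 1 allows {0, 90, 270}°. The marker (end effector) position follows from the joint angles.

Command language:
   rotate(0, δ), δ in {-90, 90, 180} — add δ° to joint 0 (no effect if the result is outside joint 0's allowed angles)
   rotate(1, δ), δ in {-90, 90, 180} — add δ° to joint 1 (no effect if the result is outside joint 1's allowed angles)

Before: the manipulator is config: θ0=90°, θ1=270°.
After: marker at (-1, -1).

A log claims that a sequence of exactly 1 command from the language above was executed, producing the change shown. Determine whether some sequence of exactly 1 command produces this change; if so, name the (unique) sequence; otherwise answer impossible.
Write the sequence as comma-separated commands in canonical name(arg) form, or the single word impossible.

rotate(0, 180)

t0: config: θ0=90°, θ1=270°
[1] after rotate(0, 180): config: θ0=270°, θ1=270°
no rival 1-sequence matches.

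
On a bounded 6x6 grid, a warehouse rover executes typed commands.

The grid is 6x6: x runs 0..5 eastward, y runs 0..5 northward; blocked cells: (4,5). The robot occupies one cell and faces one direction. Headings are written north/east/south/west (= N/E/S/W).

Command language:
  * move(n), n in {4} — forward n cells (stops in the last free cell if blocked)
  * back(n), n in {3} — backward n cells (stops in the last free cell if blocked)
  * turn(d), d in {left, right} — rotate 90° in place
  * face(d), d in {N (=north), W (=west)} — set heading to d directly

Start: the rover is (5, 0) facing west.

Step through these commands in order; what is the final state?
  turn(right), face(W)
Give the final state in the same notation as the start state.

(5, 0) facing west

t0: (5, 0) facing west
1. turn(right) → (5, 0) facing north
2. face(W) → (5, 0) facing west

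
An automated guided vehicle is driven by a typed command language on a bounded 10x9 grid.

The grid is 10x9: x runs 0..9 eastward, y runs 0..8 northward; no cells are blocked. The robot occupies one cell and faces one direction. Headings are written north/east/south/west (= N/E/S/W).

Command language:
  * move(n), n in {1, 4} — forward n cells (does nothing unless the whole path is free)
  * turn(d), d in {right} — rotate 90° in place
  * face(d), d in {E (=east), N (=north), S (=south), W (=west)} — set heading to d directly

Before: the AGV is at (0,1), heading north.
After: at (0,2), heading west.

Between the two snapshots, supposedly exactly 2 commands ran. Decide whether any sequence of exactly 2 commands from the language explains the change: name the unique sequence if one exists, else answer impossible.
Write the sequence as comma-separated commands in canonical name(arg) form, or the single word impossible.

key: order matters: swapping move(1) and face(W) lands elsewhere
from: at (0,1), heading north
[1] after move(1): at (0,2), heading north
[2] after face(W): at (0,2), heading west
no other 2-command option fits: unique.

move(1), face(W)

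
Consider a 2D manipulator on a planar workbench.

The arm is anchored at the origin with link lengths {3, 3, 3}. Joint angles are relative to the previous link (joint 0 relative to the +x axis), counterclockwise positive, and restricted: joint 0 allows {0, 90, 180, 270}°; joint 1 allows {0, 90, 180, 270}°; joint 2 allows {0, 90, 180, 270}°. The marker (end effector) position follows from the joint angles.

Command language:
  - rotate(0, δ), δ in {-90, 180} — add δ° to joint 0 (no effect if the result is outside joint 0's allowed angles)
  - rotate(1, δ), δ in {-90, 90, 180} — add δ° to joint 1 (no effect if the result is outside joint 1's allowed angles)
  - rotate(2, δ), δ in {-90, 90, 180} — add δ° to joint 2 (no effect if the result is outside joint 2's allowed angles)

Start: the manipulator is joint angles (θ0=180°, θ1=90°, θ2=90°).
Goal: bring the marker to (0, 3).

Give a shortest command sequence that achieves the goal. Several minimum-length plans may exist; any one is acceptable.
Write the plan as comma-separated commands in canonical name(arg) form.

rotate(1, 90)

start: joint angles (θ0=180°, θ1=90°, θ2=90°)
[1] after rotate(1, 90): joint angles (θ0=180°, θ1=180°, θ2=90°)
no 0-step plan works, so 1 is optimal.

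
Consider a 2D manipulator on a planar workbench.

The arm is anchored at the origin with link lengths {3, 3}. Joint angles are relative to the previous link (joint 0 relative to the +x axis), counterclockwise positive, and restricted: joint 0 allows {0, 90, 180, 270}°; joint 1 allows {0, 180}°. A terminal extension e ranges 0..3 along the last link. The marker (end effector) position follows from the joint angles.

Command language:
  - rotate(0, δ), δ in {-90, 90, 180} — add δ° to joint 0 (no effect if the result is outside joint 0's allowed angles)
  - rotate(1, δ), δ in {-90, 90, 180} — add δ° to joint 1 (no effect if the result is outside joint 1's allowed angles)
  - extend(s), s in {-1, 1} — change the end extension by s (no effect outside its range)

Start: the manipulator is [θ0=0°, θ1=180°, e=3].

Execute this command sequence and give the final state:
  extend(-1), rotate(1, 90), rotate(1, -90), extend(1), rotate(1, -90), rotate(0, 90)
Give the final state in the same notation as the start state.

[θ0=90°, θ1=180°, e=3]

t0: [θ0=0°, θ1=180°, e=3]
[1] after extend(-1): [θ0=0°, θ1=180°, e=2]
[2] after rotate(1, 90): [θ0=0°, θ1=180°, e=2]
[3] after rotate(1, -90): [θ0=0°, θ1=180°, e=2]
[4] after extend(1): [θ0=0°, θ1=180°, e=3]
[5] after rotate(1, -90): [θ0=0°, θ1=180°, e=3]
[6] after rotate(0, 90): [θ0=90°, θ1=180°, e=3]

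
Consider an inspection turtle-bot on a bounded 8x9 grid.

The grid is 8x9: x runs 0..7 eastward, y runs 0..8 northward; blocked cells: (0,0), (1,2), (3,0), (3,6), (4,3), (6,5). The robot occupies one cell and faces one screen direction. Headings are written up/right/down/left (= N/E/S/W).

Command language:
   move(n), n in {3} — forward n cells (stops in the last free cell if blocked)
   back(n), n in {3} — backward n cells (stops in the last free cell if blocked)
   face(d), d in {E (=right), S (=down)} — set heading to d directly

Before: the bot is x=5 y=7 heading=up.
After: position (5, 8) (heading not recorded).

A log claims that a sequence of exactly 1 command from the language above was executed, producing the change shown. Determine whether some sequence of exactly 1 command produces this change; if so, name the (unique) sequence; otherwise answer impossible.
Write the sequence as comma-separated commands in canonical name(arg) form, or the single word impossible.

key: move(3) runs into the grid edge before its full distance
from: x=5 y=7 heading=up
t=1 move(3) ⇒ x=5 y=8 heading=up
uniquely the one of 4 1-step routes that fits.

move(3)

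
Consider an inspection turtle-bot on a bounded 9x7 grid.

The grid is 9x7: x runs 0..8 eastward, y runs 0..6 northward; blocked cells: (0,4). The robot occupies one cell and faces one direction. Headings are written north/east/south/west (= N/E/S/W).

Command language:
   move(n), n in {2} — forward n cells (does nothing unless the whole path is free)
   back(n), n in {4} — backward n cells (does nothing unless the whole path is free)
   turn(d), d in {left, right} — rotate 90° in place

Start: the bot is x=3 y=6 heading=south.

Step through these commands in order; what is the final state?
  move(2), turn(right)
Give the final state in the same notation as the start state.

t0: x=3 y=6 heading=south
step 1 (move(2)): x=3 y=4 heading=south
step 2 (turn(right)): x=3 y=4 heading=west

x=3 y=4 heading=west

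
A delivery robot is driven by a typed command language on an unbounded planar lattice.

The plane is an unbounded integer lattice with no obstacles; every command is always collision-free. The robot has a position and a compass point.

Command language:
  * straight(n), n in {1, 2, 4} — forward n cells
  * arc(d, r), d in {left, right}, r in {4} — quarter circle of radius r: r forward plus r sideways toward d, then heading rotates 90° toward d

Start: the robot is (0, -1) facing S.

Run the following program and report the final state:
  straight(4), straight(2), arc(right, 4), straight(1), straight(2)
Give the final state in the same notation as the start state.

t0: (0, -1) facing S
1. straight(4) → (0, -5) facing S
2. straight(2) → (0, -7) facing S
3. arc(right, 4) → (-4, -11) facing W
4. straight(1) → (-5, -11) facing W
5. straight(2) → (-7, -11) facing W

(-7, -11) facing W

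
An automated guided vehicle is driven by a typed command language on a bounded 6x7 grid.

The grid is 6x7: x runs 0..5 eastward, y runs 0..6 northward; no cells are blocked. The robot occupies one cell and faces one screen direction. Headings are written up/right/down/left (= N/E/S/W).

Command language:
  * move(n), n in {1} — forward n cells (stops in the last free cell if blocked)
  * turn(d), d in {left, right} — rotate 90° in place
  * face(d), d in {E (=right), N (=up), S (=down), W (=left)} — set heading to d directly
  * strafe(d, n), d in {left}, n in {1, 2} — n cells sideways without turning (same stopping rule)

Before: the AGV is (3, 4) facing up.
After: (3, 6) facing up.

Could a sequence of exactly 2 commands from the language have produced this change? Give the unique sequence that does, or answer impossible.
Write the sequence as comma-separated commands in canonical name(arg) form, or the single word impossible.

key: still facing N at the end — nothing in the sequence rotates
start: (3, 4) facing up
step 1 (move(1)): (3, 5) facing up
step 2 (move(1)): (3, 6) facing up
no other 2-command option fits: unique.

move(1), move(1)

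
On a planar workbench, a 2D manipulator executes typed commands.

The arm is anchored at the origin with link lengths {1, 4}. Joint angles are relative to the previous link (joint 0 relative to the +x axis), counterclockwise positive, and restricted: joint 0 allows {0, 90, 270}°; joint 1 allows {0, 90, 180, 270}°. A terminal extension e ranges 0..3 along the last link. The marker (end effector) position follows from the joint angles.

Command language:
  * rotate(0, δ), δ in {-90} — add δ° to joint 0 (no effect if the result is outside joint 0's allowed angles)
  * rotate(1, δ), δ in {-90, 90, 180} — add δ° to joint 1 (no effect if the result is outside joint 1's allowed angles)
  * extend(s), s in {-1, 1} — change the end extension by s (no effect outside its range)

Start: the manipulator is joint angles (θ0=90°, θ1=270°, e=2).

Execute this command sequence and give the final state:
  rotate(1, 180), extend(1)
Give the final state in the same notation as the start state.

joint angles (θ0=90°, θ1=90°, e=3)

initial: joint angles (θ0=90°, θ1=270°, e=2)
1. rotate(1, 180) → joint angles (θ0=90°, θ1=90°, e=2)
2. extend(1) → joint angles (θ0=90°, θ1=90°, e=3)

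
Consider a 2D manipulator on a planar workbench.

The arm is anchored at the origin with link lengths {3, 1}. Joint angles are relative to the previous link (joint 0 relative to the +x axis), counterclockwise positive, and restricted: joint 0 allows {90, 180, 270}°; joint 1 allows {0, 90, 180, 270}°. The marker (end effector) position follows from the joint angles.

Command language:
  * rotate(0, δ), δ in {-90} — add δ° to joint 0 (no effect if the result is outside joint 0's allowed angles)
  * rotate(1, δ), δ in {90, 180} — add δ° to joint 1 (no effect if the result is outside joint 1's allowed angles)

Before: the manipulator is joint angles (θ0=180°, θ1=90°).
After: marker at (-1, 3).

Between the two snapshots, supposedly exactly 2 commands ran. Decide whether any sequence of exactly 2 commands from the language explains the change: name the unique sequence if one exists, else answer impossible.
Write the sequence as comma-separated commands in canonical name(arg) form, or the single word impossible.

start: joint angles (θ0=180°, θ1=90°)
step 1 (rotate(0, -90)): joint angles (θ0=90°, θ1=90°)
step 2 (rotate(0, -90)): joint angles (θ0=90°, θ1=90°)
uniquely the one of 9 2-step routes that fits.

rotate(0, -90), rotate(0, -90)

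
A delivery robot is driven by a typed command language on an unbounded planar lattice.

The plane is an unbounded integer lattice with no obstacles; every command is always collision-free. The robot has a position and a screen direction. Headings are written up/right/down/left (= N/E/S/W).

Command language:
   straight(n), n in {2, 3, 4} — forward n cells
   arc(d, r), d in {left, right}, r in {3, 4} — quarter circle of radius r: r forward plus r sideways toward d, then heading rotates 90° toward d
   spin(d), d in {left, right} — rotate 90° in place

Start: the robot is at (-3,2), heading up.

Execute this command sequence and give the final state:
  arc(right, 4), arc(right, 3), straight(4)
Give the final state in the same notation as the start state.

initial: at (-3,2), heading up
1. arc(right, 4) → at (1,6), heading right
2. arc(right, 3) → at (4,3), heading down
3. straight(4) → at (4,-1), heading down

at (4,-1), heading down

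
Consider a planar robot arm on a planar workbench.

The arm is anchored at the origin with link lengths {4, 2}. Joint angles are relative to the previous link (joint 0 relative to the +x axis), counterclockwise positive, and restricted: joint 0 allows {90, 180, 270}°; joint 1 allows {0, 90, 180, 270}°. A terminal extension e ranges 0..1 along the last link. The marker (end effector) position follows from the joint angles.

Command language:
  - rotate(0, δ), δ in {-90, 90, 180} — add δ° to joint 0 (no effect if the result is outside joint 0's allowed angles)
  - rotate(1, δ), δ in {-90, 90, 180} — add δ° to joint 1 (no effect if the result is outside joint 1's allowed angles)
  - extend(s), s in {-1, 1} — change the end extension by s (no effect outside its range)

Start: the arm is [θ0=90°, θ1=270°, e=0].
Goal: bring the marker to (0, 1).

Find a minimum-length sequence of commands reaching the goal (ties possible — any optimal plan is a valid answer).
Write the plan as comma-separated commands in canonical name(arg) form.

start: [θ0=90°, θ1=270°, e=0]
[1] after extend(1): [θ0=90°, θ1=270°, e=1]
[2] after rotate(1, -90): [θ0=90°, θ1=180°, e=1]
minimal: 2 command(s), checked below 2.

extend(1), rotate(1, -90)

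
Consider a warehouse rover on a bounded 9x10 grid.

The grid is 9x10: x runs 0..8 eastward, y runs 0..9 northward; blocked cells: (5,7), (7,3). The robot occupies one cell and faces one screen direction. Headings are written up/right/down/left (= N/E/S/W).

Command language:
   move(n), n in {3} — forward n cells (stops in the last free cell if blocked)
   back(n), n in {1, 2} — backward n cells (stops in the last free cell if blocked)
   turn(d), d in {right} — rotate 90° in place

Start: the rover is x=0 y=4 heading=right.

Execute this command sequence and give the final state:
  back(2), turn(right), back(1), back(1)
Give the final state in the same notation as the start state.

x=0 y=6 heading=down

start: x=0 y=4 heading=right
t=1 back(2) ⇒ x=0 y=4 heading=right
t=2 turn(right) ⇒ x=0 y=4 heading=down
t=3 back(1) ⇒ x=0 y=5 heading=down
t=4 back(1) ⇒ x=0 y=6 heading=down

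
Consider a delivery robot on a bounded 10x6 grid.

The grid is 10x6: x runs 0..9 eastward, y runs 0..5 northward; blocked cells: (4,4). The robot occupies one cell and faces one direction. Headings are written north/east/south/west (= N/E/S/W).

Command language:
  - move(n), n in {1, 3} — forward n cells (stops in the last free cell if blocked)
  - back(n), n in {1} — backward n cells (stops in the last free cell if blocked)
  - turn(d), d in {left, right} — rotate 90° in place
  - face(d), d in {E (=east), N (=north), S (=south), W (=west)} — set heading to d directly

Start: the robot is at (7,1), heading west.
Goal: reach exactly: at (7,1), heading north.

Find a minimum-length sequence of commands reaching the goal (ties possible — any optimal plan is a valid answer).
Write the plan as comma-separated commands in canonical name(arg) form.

start: at (7,1), heading west
t=1 turn(right) ⇒ at (7,1), heading north
no 0-step plan works, so 1 is optimal.

turn(right)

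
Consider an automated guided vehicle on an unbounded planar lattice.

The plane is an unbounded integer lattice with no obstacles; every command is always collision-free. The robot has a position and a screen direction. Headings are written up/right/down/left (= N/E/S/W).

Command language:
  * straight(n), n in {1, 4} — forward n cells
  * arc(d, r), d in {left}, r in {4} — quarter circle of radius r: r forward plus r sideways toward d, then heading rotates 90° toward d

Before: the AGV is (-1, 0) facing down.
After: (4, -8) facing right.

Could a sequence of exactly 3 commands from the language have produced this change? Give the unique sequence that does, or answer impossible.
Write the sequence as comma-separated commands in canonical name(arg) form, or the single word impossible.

straight(4), arc(left, 4), straight(1)

key: cell and facing (now E) both changed — the 3 commands mix motion and turning
from: (-1, 0) facing down
[1] after straight(4): (-1, -4) facing down
[2] after arc(left, 4): (3, -8) facing right
[3] after straight(1): (4, -8) facing right
all 27 alternatives checked — unique.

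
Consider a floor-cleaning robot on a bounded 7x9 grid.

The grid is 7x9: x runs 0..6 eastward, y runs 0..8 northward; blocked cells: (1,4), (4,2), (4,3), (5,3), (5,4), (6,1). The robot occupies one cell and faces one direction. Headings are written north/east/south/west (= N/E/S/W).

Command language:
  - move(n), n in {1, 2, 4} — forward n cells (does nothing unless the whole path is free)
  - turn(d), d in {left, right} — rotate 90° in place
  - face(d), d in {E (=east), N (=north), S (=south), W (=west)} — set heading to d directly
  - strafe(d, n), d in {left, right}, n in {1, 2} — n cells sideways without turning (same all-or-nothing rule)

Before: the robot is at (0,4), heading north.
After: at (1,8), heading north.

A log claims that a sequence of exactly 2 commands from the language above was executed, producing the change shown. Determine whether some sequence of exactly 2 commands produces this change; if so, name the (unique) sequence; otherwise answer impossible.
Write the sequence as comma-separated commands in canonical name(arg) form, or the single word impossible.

move(4), strafe(right, 1)

key: order matters: swapping move(4) and strafe(right, 1) lands elsewhere
initial: at (0,4), heading north
step 1 (move(4)): at (0,8), heading north
step 2 (strafe(right, 1)): at (1,8), heading north
no other 2-command option fits: unique.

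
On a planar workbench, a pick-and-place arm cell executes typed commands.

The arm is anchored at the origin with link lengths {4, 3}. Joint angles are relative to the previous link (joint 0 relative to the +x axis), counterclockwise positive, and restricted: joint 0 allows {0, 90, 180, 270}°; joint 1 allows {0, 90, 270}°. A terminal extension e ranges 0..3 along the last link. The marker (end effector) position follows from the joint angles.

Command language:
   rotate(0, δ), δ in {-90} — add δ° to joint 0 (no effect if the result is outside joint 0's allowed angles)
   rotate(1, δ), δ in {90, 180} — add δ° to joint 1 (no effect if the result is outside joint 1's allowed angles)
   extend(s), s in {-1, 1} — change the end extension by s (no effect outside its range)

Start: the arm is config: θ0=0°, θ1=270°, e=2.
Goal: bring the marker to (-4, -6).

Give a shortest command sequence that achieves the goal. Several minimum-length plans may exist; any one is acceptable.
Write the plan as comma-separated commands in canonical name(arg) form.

extend(1), rotate(1, 180), rotate(0, -90), rotate(0, -90)

start: config: θ0=0°, θ1=270°, e=2
1. extend(1) → config: θ0=0°, θ1=270°, e=3
2. rotate(1, 180) → config: θ0=0°, θ1=90°, e=3
3. rotate(0, -90) → config: θ0=270°, θ1=90°, e=3
4. rotate(0, -90) → config: θ0=180°, θ1=90°, e=3
minimal: 4 command(s), checked below 4.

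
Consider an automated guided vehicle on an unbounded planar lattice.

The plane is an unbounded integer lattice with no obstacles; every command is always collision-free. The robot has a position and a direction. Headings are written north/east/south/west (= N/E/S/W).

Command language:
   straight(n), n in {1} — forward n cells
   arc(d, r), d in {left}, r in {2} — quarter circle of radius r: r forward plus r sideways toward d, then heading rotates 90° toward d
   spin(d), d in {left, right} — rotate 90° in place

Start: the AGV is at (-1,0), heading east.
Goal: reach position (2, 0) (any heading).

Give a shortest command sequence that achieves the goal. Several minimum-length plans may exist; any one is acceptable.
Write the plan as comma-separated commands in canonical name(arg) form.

straight(1), straight(1), straight(1)

from: at (-1,0), heading east
[1] after straight(1): at (0,0), heading east
[2] after straight(1): at (1,0), heading east
[3] after straight(1): at (2,0), heading east
minimal: 3 command(s), checked below 3.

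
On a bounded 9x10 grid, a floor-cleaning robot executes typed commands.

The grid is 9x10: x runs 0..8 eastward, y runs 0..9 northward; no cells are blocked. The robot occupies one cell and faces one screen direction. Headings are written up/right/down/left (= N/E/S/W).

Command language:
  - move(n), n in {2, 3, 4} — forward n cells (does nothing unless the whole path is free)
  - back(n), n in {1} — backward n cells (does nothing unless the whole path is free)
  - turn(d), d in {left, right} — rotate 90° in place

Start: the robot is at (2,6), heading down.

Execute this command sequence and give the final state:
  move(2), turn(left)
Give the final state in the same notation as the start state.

at (2,4), heading right

t0: at (2,6), heading down
1. move(2) → at (2,4), heading down
2. turn(left) → at (2,4), heading right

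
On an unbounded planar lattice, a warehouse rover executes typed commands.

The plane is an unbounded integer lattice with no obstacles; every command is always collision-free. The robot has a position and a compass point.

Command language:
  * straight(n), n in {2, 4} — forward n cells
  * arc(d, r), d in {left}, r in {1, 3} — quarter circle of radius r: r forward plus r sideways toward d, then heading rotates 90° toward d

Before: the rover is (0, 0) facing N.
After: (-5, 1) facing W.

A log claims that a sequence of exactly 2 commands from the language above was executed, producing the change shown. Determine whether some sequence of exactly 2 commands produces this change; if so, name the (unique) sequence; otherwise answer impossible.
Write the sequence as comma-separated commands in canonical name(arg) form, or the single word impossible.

arc(left, 1), straight(4)

key: running straight(4) before arc(left, 1) would end elsewhere — order is forced
initial: (0, 0) facing N
1. arc(left, 1) → (-1, 1) facing W
2. straight(4) → (-5, 1) facing W
no other 2-command option fits: unique.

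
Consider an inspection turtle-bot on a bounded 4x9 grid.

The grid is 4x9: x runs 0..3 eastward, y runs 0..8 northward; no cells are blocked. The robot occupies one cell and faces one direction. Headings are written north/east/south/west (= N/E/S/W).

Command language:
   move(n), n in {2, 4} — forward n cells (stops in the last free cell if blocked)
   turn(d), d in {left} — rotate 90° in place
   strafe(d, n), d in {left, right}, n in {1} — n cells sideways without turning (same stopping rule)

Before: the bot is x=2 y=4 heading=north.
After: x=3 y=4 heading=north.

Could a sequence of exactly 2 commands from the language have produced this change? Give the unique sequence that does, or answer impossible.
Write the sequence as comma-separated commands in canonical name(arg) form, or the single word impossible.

strafe(right, 1), strafe(right, 1)

key: the second strafe(right, 1) runs into the grid edge before its full distance
begin: x=2 y=4 heading=north
1. strafe(right, 1) → x=3 y=4 heading=north
2. strafe(right, 1) → x=3 y=4 heading=north
no rival 2-sequence matches.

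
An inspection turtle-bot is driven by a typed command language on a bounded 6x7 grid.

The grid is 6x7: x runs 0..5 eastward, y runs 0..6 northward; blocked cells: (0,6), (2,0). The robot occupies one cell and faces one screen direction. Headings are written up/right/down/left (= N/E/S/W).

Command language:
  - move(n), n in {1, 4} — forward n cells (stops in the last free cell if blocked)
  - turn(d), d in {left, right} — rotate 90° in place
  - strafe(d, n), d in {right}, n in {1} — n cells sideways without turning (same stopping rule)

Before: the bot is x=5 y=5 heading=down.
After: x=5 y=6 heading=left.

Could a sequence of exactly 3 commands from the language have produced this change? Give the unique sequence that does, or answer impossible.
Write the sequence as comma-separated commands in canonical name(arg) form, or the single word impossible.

key: the second strafe(right, 1) runs into the grid edge before its full distance
t0: x=5 y=5 heading=down
[1] after turn(right): x=5 y=5 heading=left
[2] after strafe(right, 1): x=5 y=6 heading=left
[3] after strafe(right, 1): x=5 y=6 heading=left
no other 3-command option fits: unique.

turn(right), strafe(right, 1), strafe(right, 1)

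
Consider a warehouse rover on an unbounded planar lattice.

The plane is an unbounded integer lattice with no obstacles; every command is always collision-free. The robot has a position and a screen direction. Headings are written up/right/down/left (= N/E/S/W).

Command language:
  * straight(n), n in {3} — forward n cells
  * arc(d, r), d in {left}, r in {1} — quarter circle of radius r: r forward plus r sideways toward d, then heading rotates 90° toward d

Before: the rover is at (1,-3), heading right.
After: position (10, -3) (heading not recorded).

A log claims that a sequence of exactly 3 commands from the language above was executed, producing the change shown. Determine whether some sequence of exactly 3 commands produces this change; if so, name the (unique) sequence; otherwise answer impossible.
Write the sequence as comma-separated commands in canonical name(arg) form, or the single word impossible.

straight(3), straight(3), straight(3)

from: at (1,-3), heading right
1. straight(3) → at (4,-3), heading right
2. straight(3) → at (7,-3), heading right
3. straight(3) → at (10,-3), heading right
no rival 3-sequence matches.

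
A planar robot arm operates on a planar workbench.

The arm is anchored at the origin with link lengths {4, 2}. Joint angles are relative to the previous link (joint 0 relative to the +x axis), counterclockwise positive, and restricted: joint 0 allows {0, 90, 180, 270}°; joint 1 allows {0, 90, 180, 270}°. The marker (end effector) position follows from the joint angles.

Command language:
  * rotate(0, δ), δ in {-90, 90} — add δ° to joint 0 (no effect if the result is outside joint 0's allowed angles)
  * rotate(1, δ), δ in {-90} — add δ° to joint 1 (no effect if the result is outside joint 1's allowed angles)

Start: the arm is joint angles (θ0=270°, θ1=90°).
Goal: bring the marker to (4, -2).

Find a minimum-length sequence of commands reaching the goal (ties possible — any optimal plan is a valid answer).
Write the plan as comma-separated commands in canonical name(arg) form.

rotate(1, -90), rotate(1, -90), rotate(0, 90)

initial: joint angles (θ0=270°, θ1=90°)
step 1 (rotate(1, -90)): joint angles (θ0=270°, θ1=0°)
step 2 (rotate(1, -90)): joint angles (θ0=270°, θ1=270°)
step 3 (rotate(0, 90)): joint angles (θ0=0°, θ1=270°)
shorter routes all fall short; 3 is best.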